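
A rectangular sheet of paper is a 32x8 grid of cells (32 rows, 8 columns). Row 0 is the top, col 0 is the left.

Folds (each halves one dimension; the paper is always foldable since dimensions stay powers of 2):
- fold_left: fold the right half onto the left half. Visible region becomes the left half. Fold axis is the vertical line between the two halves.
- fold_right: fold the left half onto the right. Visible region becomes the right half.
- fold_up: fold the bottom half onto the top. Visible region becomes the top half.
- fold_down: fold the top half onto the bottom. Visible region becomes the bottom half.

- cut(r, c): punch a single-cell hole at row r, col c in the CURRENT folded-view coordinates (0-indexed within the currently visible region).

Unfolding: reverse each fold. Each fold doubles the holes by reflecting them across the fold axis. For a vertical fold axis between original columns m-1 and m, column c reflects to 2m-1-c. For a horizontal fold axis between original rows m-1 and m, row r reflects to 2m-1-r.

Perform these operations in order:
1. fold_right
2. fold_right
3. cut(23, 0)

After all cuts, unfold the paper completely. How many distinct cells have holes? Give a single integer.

Op 1 fold_right: fold axis v@4; visible region now rows[0,32) x cols[4,8) = 32x4
Op 2 fold_right: fold axis v@6; visible region now rows[0,32) x cols[6,8) = 32x2
Op 3 cut(23, 0): punch at orig (23,6); cuts so far [(23, 6)]; region rows[0,32) x cols[6,8) = 32x2
Unfold 1 (reflect across v@6): 2 holes -> [(23, 5), (23, 6)]
Unfold 2 (reflect across v@4): 4 holes -> [(23, 1), (23, 2), (23, 5), (23, 6)]

Answer: 4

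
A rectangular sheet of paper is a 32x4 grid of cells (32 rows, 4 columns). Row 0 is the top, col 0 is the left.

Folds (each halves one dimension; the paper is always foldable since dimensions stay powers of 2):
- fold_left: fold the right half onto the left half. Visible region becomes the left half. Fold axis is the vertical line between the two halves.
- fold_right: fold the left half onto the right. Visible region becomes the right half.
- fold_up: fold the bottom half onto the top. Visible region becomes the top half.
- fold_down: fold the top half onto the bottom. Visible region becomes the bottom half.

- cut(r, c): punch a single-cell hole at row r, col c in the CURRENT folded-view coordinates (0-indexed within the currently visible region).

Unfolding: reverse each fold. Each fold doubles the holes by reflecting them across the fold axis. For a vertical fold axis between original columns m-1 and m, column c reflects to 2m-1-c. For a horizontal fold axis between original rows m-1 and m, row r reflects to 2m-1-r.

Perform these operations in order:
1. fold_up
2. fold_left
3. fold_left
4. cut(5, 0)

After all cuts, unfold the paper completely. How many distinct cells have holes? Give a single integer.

Op 1 fold_up: fold axis h@16; visible region now rows[0,16) x cols[0,4) = 16x4
Op 2 fold_left: fold axis v@2; visible region now rows[0,16) x cols[0,2) = 16x2
Op 3 fold_left: fold axis v@1; visible region now rows[0,16) x cols[0,1) = 16x1
Op 4 cut(5, 0): punch at orig (5,0); cuts so far [(5, 0)]; region rows[0,16) x cols[0,1) = 16x1
Unfold 1 (reflect across v@1): 2 holes -> [(5, 0), (5, 1)]
Unfold 2 (reflect across v@2): 4 holes -> [(5, 0), (5, 1), (5, 2), (5, 3)]
Unfold 3 (reflect across h@16): 8 holes -> [(5, 0), (5, 1), (5, 2), (5, 3), (26, 0), (26, 1), (26, 2), (26, 3)]

Answer: 8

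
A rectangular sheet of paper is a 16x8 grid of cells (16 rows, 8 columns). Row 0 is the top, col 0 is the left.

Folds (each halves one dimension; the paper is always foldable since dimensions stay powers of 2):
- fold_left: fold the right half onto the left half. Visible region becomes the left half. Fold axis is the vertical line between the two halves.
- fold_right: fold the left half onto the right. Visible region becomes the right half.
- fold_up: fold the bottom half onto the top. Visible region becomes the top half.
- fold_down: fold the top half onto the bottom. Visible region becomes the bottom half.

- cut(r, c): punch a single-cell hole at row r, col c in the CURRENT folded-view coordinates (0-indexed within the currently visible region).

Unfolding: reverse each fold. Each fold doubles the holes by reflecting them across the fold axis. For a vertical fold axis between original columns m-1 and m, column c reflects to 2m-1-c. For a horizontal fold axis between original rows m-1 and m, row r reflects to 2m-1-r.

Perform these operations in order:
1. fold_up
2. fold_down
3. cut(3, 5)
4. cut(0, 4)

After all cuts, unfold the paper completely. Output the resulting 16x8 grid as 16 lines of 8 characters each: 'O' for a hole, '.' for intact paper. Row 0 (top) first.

Op 1 fold_up: fold axis h@8; visible region now rows[0,8) x cols[0,8) = 8x8
Op 2 fold_down: fold axis h@4; visible region now rows[4,8) x cols[0,8) = 4x8
Op 3 cut(3, 5): punch at orig (7,5); cuts so far [(7, 5)]; region rows[4,8) x cols[0,8) = 4x8
Op 4 cut(0, 4): punch at orig (4,4); cuts so far [(4, 4), (7, 5)]; region rows[4,8) x cols[0,8) = 4x8
Unfold 1 (reflect across h@4): 4 holes -> [(0, 5), (3, 4), (4, 4), (7, 5)]
Unfold 2 (reflect across h@8): 8 holes -> [(0, 5), (3, 4), (4, 4), (7, 5), (8, 5), (11, 4), (12, 4), (15, 5)]

Answer: .....O..
........
........
....O...
....O...
........
........
.....O..
.....O..
........
........
....O...
....O...
........
........
.....O..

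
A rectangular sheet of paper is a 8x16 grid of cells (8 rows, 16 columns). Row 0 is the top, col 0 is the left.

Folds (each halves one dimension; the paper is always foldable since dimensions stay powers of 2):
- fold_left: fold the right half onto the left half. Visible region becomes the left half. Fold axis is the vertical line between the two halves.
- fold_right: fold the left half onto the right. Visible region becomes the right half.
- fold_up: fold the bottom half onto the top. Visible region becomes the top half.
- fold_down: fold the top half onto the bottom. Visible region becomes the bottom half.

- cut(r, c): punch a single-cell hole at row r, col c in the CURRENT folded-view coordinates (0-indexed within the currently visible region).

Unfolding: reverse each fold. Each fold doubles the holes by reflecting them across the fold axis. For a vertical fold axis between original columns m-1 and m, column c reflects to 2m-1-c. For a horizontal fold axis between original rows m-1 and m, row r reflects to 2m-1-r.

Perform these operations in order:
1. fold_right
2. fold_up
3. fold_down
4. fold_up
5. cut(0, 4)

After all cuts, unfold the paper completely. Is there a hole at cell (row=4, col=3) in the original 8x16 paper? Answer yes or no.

Answer: yes

Derivation:
Op 1 fold_right: fold axis v@8; visible region now rows[0,8) x cols[8,16) = 8x8
Op 2 fold_up: fold axis h@4; visible region now rows[0,4) x cols[8,16) = 4x8
Op 3 fold_down: fold axis h@2; visible region now rows[2,4) x cols[8,16) = 2x8
Op 4 fold_up: fold axis h@3; visible region now rows[2,3) x cols[8,16) = 1x8
Op 5 cut(0, 4): punch at orig (2,12); cuts so far [(2, 12)]; region rows[2,3) x cols[8,16) = 1x8
Unfold 1 (reflect across h@3): 2 holes -> [(2, 12), (3, 12)]
Unfold 2 (reflect across h@2): 4 holes -> [(0, 12), (1, 12), (2, 12), (3, 12)]
Unfold 3 (reflect across h@4): 8 holes -> [(0, 12), (1, 12), (2, 12), (3, 12), (4, 12), (5, 12), (6, 12), (7, 12)]
Unfold 4 (reflect across v@8): 16 holes -> [(0, 3), (0, 12), (1, 3), (1, 12), (2, 3), (2, 12), (3, 3), (3, 12), (4, 3), (4, 12), (5, 3), (5, 12), (6, 3), (6, 12), (7, 3), (7, 12)]
Holes: [(0, 3), (0, 12), (1, 3), (1, 12), (2, 3), (2, 12), (3, 3), (3, 12), (4, 3), (4, 12), (5, 3), (5, 12), (6, 3), (6, 12), (7, 3), (7, 12)]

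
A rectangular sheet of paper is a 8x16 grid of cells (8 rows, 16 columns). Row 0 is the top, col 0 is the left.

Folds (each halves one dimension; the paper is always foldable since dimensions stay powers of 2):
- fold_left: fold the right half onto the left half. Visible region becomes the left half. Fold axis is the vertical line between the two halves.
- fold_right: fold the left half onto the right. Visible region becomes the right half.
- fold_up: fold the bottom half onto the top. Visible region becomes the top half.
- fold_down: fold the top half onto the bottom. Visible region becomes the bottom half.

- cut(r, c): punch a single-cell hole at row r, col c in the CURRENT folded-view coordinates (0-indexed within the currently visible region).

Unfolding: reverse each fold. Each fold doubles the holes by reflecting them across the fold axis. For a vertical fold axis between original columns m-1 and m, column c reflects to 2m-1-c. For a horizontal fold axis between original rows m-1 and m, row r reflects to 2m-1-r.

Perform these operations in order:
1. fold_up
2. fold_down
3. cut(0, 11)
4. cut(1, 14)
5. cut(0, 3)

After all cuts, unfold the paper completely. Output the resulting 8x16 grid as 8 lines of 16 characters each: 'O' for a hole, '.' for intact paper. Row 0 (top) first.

Answer: ..............O.
...O.......O....
...O.......O....
..............O.
..............O.
...O.......O....
...O.......O....
..............O.

Derivation:
Op 1 fold_up: fold axis h@4; visible region now rows[0,4) x cols[0,16) = 4x16
Op 2 fold_down: fold axis h@2; visible region now rows[2,4) x cols[0,16) = 2x16
Op 3 cut(0, 11): punch at orig (2,11); cuts so far [(2, 11)]; region rows[2,4) x cols[0,16) = 2x16
Op 4 cut(1, 14): punch at orig (3,14); cuts so far [(2, 11), (3, 14)]; region rows[2,4) x cols[0,16) = 2x16
Op 5 cut(0, 3): punch at orig (2,3); cuts so far [(2, 3), (2, 11), (3, 14)]; region rows[2,4) x cols[0,16) = 2x16
Unfold 1 (reflect across h@2): 6 holes -> [(0, 14), (1, 3), (1, 11), (2, 3), (2, 11), (3, 14)]
Unfold 2 (reflect across h@4): 12 holes -> [(0, 14), (1, 3), (1, 11), (2, 3), (2, 11), (3, 14), (4, 14), (5, 3), (5, 11), (6, 3), (6, 11), (7, 14)]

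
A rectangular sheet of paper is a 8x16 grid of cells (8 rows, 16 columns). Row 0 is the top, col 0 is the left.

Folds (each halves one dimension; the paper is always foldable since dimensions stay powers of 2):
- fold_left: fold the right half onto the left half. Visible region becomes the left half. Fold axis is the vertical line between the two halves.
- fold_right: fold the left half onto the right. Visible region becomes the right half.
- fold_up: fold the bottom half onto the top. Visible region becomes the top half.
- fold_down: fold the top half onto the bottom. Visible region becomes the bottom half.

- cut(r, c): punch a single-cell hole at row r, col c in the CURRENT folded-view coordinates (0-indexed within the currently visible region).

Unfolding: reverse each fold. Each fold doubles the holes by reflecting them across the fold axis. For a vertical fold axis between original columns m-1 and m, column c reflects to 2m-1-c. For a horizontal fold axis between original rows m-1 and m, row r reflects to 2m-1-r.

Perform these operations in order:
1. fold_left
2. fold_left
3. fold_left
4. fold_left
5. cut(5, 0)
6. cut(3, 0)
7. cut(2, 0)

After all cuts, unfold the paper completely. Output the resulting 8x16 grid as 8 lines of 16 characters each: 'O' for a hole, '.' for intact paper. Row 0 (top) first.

Answer: ................
................
OOOOOOOOOOOOOOOO
OOOOOOOOOOOOOOOO
................
OOOOOOOOOOOOOOOO
................
................

Derivation:
Op 1 fold_left: fold axis v@8; visible region now rows[0,8) x cols[0,8) = 8x8
Op 2 fold_left: fold axis v@4; visible region now rows[0,8) x cols[0,4) = 8x4
Op 3 fold_left: fold axis v@2; visible region now rows[0,8) x cols[0,2) = 8x2
Op 4 fold_left: fold axis v@1; visible region now rows[0,8) x cols[0,1) = 8x1
Op 5 cut(5, 0): punch at orig (5,0); cuts so far [(5, 0)]; region rows[0,8) x cols[0,1) = 8x1
Op 6 cut(3, 0): punch at orig (3,0); cuts so far [(3, 0), (5, 0)]; region rows[0,8) x cols[0,1) = 8x1
Op 7 cut(2, 0): punch at orig (2,0); cuts so far [(2, 0), (3, 0), (5, 0)]; region rows[0,8) x cols[0,1) = 8x1
Unfold 1 (reflect across v@1): 6 holes -> [(2, 0), (2, 1), (3, 0), (3, 1), (5, 0), (5, 1)]
Unfold 2 (reflect across v@2): 12 holes -> [(2, 0), (2, 1), (2, 2), (2, 3), (3, 0), (3, 1), (3, 2), (3, 3), (5, 0), (5, 1), (5, 2), (5, 3)]
Unfold 3 (reflect across v@4): 24 holes -> [(2, 0), (2, 1), (2, 2), (2, 3), (2, 4), (2, 5), (2, 6), (2, 7), (3, 0), (3, 1), (3, 2), (3, 3), (3, 4), (3, 5), (3, 6), (3, 7), (5, 0), (5, 1), (5, 2), (5, 3), (5, 4), (5, 5), (5, 6), (5, 7)]
Unfold 4 (reflect across v@8): 48 holes -> [(2, 0), (2, 1), (2, 2), (2, 3), (2, 4), (2, 5), (2, 6), (2, 7), (2, 8), (2, 9), (2, 10), (2, 11), (2, 12), (2, 13), (2, 14), (2, 15), (3, 0), (3, 1), (3, 2), (3, 3), (3, 4), (3, 5), (3, 6), (3, 7), (3, 8), (3, 9), (3, 10), (3, 11), (3, 12), (3, 13), (3, 14), (3, 15), (5, 0), (5, 1), (5, 2), (5, 3), (5, 4), (5, 5), (5, 6), (5, 7), (5, 8), (5, 9), (5, 10), (5, 11), (5, 12), (5, 13), (5, 14), (5, 15)]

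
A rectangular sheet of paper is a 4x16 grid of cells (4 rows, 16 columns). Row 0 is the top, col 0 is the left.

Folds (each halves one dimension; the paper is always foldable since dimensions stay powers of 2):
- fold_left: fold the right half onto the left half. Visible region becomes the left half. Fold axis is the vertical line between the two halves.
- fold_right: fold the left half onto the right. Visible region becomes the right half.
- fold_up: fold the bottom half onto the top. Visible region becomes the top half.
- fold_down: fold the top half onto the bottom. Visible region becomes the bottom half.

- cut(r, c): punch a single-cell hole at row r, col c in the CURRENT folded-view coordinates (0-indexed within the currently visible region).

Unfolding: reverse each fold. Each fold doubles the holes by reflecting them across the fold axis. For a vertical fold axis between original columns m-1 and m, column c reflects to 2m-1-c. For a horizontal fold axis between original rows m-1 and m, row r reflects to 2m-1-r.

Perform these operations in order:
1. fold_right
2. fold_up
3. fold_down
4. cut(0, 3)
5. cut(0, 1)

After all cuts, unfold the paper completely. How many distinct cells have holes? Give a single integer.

Op 1 fold_right: fold axis v@8; visible region now rows[0,4) x cols[8,16) = 4x8
Op 2 fold_up: fold axis h@2; visible region now rows[0,2) x cols[8,16) = 2x8
Op 3 fold_down: fold axis h@1; visible region now rows[1,2) x cols[8,16) = 1x8
Op 4 cut(0, 3): punch at orig (1,11); cuts so far [(1, 11)]; region rows[1,2) x cols[8,16) = 1x8
Op 5 cut(0, 1): punch at orig (1,9); cuts so far [(1, 9), (1, 11)]; region rows[1,2) x cols[8,16) = 1x8
Unfold 1 (reflect across h@1): 4 holes -> [(0, 9), (0, 11), (1, 9), (1, 11)]
Unfold 2 (reflect across h@2): 8 holes -> [(0, 9), (0, 11), (1, 9), (1, 11), (2, 9), (2, 11), (3, 9), (3, 11)]
Unfold 3 (reflect across v@8): 16 holes -> [(0, 4), (0, 6), (0, 9), (0, 11), (1, 4), (1, 6), (1, 9), (1, 11), (2, 4), (2, 6), (2, 9), (2, 11), (3, 4), (3, 6), (3, 9), (3, 11)]

Answer: 16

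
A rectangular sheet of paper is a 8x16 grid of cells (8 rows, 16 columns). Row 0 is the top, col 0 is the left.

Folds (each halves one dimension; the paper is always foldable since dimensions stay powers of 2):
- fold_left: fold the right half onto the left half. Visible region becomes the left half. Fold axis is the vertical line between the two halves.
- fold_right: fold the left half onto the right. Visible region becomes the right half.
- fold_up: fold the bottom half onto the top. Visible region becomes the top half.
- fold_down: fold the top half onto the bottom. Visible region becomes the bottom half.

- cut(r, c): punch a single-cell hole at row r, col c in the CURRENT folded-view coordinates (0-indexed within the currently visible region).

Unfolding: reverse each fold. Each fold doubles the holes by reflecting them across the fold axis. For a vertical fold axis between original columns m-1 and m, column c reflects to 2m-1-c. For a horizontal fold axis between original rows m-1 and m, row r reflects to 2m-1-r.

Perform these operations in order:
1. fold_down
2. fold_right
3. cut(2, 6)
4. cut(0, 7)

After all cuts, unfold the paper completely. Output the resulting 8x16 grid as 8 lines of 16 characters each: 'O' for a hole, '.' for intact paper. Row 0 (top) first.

Answer: ................
.O............O.
................
O..............O
O..............O
................
.O............O.
................

Derivation:
Op 1 fold_down: fold axis h@4; visible region now rows[4,8) x cols[0,16) = 4x16
Op 2 fold_right: fold axis v@8; visible region now rows[4,8) x cols[8,16) = 4x8
Op 3 cut(2, 6): punch at orig (6,14); cuts so far [(6, 14)]; region rows[4,8) x cols[8,16) = 4x8
Op 4 cut(0, 7): punch at orig (4,15); cuts so far [(4, 15), (6, 14)]; region rows[4,8) x cols[8,16) = 4x8
Unfold 1 (reflect across v@8): 4 holes -> [(4, 0), (4, 15), (6, 1), (6, 14)]
Unfold 2 (reflect across h@4): 8 holes -> [(1, 1), (1, 14), (3, 0), (3, 15), (4, 0), (4, 15), (6, 1), (6, 14)]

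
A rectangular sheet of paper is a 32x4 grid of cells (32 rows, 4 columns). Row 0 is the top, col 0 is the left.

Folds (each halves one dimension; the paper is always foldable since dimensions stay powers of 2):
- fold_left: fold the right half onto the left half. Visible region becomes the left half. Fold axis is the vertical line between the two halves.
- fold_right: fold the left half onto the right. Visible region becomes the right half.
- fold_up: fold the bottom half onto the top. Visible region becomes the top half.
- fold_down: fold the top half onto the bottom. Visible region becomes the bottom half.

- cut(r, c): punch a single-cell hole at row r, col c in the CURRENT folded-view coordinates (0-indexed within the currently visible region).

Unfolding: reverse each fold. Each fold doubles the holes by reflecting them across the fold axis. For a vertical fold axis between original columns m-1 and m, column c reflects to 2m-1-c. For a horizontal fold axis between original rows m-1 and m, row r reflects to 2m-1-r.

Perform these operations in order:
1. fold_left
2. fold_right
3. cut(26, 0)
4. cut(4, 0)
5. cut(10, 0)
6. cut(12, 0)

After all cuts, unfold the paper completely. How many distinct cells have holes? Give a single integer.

Op 1 fold_left: fold axis v@2; visible region now rows[0,32) x cols[0,2) = 32x2
Op 2 fold_right: fold axis v@1; visible region now rows[0,32) x cols[1,2) = 32x1
Op 3 cut(26, 0): punch at orig (26,1); cuts so far [(26, 1)]; region rows[0,32) x cols[1,2) = 32x1
Op 4 cut(4, 0): punch at orig (4,1); cuts so far [(4, 1), (26, 1)]; region rows[0,32) x cols[1,2) = 32x1
Op 5 cut(10, 0): punch at orig (10,1); cuts so far [(4, 1), (10, 1), (26, 1)]; region rows[0,32) x cols[1,2) = 32x1
Op 6 cut(12, 0): punch at orig (12,1); cuts so far [(4, 1), (10, 1), (12, 1), (26, 1)]; region rows[0,32) x cols[1,2) = 32x1
Unfold 1 (reflect across v@1): 8 holes -> [(4, 0), (4, 1), (10, 0), (10, 1), (12, 0), (12, 1), (26, 0), (26, 1)]
Unfold 2 (reflect across v@2): 16 holes -> [(4, 0), (4, 1), (4, 2), (4, 3), (10, 0), (10, 1), (10, 2), (10, 3), (12, 0), (12, 1), (12, 2), (12, 3), (26, 0), (26, 1), (26, 2), (26, 3)]

Answer: 16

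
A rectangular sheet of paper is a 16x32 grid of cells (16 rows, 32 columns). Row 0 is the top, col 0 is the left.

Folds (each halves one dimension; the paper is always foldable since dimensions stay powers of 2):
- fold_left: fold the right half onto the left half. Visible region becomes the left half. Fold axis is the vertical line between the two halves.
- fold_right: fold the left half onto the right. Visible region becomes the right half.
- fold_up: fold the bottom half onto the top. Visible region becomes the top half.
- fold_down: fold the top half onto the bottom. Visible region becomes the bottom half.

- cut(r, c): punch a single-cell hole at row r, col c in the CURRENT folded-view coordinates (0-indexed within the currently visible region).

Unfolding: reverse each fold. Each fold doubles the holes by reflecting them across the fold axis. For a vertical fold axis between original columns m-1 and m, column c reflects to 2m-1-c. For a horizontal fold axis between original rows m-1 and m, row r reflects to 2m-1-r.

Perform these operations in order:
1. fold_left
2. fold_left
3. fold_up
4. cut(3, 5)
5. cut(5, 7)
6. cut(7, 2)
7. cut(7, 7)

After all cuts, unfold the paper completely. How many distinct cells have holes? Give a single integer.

Answer: 32

Derivation:
Op 1 fold_left: fold axis v@16; visible region now rows[0,16) x cols[0,16) = 16x16
Op 2 fold_left: fold axis v@8; visible region now rows[0,16) x cols[0,8) = 16x8
Op 3 fold_up: fold axis h@8; visible region now rows[0,8) x cols[0,8) = 8x8
Op 4 cut(3, 5): punch at orig (3,5); cuts so far [(3, 5)]; region rows[0,8) x cols[0,8) = 8x8
Op 5 cut(5, 7): punch at orig (5,7); cuts so far [(3, 5), (5, 7)]; region rows[0,8) x cols[0,8) = 8x8
Op 6 cut(7, 2): punch at orig (7,2); cuts so far [(3, 5), (5, 7), (7, 2)]; region rows[0,8) x cols[0,8) = 8x8
Op 7 cut(7, 7): punch at orig (7,7); cuts so far [(3, 5), (5, 7), (7, 2), (7, 7)]; region rows[0,8) x cols[0,8) = 8x8
Unfold 1 (reflect across h@8): 8 holes -> [(3, 5), (5, 7), (7, 2), (7, 7), (8, 2), (8, 7), (10, 7), (12, 5)]
Unfold 2 (reflect across v@8): 16 holes -> [(3, 5), (3, 10), (5, 7), (5, 8), (7, 2), (7, 7), (7, 8), (7, 13), (8, 2), (8, 7), (8, 8), (8, 13), (10, 7), (10, 8), (12, 5), (12, 10)]
Unfold 3 (reflect across v@16): 32 holes -> [(3, 5), (3, 10), (3, 21), (3, 26), (5, 7), (5, 8), (5, 23), (5, 24), (7, 2), (7, 7), (7, 8), (7, 13), (7, 18), (7, 23), (7, 24), (7, 29), (8, 2), (8, 7), (8, 8), (8, 13), (8, 18), (8, 23), (8, 24), (8, 29), (10, 7), (10, 8), (10, 23), (10, 24), (12, 5), (12, 10), (12, 21), (12, 26)]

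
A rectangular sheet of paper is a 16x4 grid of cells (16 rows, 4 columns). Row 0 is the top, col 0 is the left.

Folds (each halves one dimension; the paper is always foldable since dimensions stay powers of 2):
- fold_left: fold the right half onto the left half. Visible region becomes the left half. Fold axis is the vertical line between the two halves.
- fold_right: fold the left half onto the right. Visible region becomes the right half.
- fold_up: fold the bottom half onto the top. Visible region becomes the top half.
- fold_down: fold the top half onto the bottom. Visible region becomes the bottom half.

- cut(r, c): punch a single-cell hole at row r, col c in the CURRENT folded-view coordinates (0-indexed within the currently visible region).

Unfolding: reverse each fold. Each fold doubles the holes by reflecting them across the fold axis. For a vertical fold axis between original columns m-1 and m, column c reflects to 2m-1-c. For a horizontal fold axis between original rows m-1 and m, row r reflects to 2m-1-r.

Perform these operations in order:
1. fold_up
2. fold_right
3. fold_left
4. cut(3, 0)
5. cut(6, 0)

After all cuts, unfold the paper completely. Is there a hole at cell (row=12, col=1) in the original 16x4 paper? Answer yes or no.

Answer: yes

Derivation:
Op 1 fold_up: fold axis h@8; visible region now rows[0,8) x cols[0,4) = 8x4
Op 2 fold_right: fold axis v@2; visible region now rows[0,8) x cols[2,4) = 8x2
Op 3 fold_left: fold axis v@3; visible region now rows[0,8) x cols[2,3) = 8x1
Op 4 cut(3, 0): punch at orig (3,2); cuts so far [(3, 2)]; region rows[0,8) x cols[2,3) = 8x1
Op 5 cut(6, 0): punch at orig (6,2); cuts so far [(3, 2), (6, 2)]; region rows[0,8) x cols[2,3) = 8x1
Unfold 1 (reflect across v@3): 4 holes -> [(3, 2), (3, 3), (6, 2), (6, 3)]
Unfold 2 (reflect across v@2): 8 holes -> [(3, 0), (3, 1), (3, 2), (3, 3), (6, 0), (6, 1), (6, 2), (6, 3)]
Unfold 3 (reflect across h@8): 16 holes -> [(3, 0), (3, 1), (3, 2), (3, 3), (6, 0), (6, 1), (6, 2), (6, 3), (9, 0), (9, 1), (9, 2), (9, 3), (12, 0), (12, 1), (12, 2), (12, 3)]
Holes: [(3, 0), (3, 1), (3, 2), (3, 3), (6, 0), (6, 1), (6, 2), (6, 3), (9, 0), (9, 1), (9, 2), (9, 3), (12, 0), (12, 1), (12, 2), (12, 3)]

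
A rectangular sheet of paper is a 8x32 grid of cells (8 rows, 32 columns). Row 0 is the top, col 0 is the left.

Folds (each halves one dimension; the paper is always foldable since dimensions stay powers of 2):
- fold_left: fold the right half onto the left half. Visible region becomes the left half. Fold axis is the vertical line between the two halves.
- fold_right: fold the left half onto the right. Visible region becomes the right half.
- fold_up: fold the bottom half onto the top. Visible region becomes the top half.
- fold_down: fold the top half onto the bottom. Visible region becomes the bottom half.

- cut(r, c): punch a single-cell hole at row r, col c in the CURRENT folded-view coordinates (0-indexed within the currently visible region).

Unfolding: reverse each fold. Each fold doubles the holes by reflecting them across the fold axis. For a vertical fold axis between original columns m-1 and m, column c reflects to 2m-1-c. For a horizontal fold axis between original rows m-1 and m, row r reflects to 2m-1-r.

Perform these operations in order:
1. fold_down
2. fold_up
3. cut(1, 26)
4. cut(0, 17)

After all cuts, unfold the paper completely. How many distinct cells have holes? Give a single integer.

Op 1 fold_down: fold axis h@4; visible region now rows[4,8) x cols[0,32) = 4x32
Op 2 fold_up: fold axis h@6; visible region now rows[4,6) x cols[0,32) = 2x32
Op 3 cut(1, 26): punch at orig (5,26); cuts so far [(5, 26)]; region rows[4,6) x cols[0,32) = 2x32
Op 4 cut(0, 17): punch at orig (4,17); cuts so far [(4, 17), (5, 26)]; region rows[4,6) x cols[0,32) = 2x32
Unfold 1 (reflect across h@6): 4 holes -> [(4, 17), (5, 26), (6, 26), (7, 17)]
Unfold 2 (reflect across h@4): 8 holes -> [(0, 17), (1, 26), (2, 26), (3, 17), (4, 17), (5, 26), (6, 26), (7, 17)]

Answer: 8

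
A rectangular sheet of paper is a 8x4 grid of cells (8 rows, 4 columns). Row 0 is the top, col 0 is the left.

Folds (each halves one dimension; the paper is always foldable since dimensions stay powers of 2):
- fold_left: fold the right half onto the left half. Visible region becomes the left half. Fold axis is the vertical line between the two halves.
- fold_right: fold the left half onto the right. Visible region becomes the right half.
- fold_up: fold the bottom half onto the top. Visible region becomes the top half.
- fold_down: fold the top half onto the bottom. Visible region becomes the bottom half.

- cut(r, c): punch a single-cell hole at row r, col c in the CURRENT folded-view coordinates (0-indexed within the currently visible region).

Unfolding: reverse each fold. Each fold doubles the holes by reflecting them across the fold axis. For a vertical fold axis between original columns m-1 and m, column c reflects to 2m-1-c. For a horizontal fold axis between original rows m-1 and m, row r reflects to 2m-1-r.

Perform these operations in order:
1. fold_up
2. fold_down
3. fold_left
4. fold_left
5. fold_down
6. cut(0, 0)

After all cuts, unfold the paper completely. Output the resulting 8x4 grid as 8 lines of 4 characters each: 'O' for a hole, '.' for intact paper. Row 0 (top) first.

Answer: OOOO
OOOO
OOOO
OOOO
OOOO
OOOO
OOOO
OOOO

Derivation:
Op 1 fold_up: fold axis h@4; visible region now rows[0,4) x cols[0,4) = 4x4
Op 2 fold_down: fold axis h@2; visible region now rows[2,4) x cols[0,4) = 2x4
Op 3 fold_left: fold axis v@2; visible region now rows[2,4) x cols[0,2) = 2x2
Op 4 fold_left: fold axis v@1; visible region now rows[2,4) x cols[0,1) = 2x1
Op 5 fold_down: fold axis h@3; visible region now rows[3,4) x cols[0,1) = 1x1
Op 6 cut(0, 0): punch at orig (3,0); cuts so far [(3, 0)]; region rows[3,4) x cols[0,1) = 1x1
Unfold 1 (reflect across h@3): 2 holes -> [(2, 0), (3, 0)]
Unfold 2 (reflect across v@1): 4 holes -> [(2, 0), (2, 1), (3, 0), (3, 1)]
Unfold 3 (reflect across v@2): 8 holes -> [(2, 0), (2, 1), (2, 2), (2, 3), (3, 0), (3, 1), (3, 2), (3, 3)]
Unfold 4 (reflect across h@2): 16 holes -> [(0, 0), (0, 1), (0, 2), (0, 3), (1, 0), (1, 1), (1, 2), (1, 3), (2, 0), (2, 1), (2, 2), (2, 3), (3, 0), (3, 1), (3, 2), (3, 3)]
Unfold 5 (reflect across h@4): 32 holes -> [(0, 0), (0, 1), (0, 2), (0, 3), (1, 0), (1, 1), (1, 2), (1, 3), (2, 0), (2, 1), (2, 2), (2, 3), (3, 0), (3, 1), (3, 2), (3, 3), (4, 0), (4, 1), (4, 2), (4, 3), (5, 0), (5, 1), (5, 2), (5, 3), (6, 0), (6, 1), (6, 2), (6, 3), (7, 0), (7, 1), (7, 2), (7, 3)]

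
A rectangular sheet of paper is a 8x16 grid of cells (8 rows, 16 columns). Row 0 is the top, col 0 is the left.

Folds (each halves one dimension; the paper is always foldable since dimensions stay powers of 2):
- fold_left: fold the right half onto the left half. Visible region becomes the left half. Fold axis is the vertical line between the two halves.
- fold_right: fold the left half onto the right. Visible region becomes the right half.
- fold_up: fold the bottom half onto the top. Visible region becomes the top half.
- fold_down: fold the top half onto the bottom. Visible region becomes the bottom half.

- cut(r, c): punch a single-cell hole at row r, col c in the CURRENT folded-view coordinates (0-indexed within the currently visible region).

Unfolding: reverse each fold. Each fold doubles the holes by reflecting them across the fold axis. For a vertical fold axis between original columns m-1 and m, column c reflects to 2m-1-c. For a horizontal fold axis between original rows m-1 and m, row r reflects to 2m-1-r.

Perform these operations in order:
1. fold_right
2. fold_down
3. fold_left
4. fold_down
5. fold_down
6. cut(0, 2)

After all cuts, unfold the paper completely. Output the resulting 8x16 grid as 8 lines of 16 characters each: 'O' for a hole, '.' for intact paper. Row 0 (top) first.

Op 1 fold_right: fold axis v@8; visible region now rows[0,8) x cols[8,16) = 8x8
Op 2 fold_down: fold axis h@4; visible region now rows[4,8) x cols[8,16) = 4x8
Op 3 fold_left: fold axis v@12; visible region now rows[4,8) x cols[8,12) = 4x4
Op 4 fold_down: fold axis h@6; visible region now rows[6,8) x cols[8,12) = 2x4
Op 5 fold_down: fold axis h@7; visible region now rows[7,8) x cols[8,12) = 1x4
Op 6 cut(0, 2): punch at orig (7,10); cuts so far [(7, 10)]; region rows[7,8) x cols[8,12) = 1x4
Unfold 1 (reflect across h@7): 2 holes -> [(6, 10), (7, 10)]
Unfold 2 (reflect across h@6): 4 holes -> [(4, 10), (5, 10), (6, 10), (7, 10)]
Unfold 3 (reflect across v@12): 8 holes -> [(4, 10), (4, 13), (5, 10), (5, 13), (6, 10), (6, 13), (7, 10), (7, 13)]
Unfold 4 (reflect across h@4): 16 holes -> [(0, 10), (0, 13), (1, 10), (1, 13), (2, 10), (2, 13), (3, 10), (3, 13), (4, 10), (4, 13), (5, 10), (5, 13), (6, 10), (6, 13), (7, 10), (7, 13)]
Unfold 5 (reflect across v@8): 32 holes -> [(0, 2), (0, 5), (0, 10), (0, 13), (1, 2), (1, 5), (1, 10), (1, 13), (2, 2), (2, 5), (2, 10), (2, 13), (3, 2), (3, 5), (3, 10), (3, 13), (4, 2), (4, 5), (4, 10), (4, 13), (5, 2), (5, 5), (5, 10), (5, 13), (6, 2), (6, 5), (6, 10), (6, 13), (7, 2), (7, 5), (7, 10), (7, 13)]

Answer: ..O..O....O..O..
..O..O....O..O..
..O..O....O..O..
..O..O....O..O..
..O..O....O..O..
..O..O....O..O..
..O..O....O..O..
..O..O....O..O..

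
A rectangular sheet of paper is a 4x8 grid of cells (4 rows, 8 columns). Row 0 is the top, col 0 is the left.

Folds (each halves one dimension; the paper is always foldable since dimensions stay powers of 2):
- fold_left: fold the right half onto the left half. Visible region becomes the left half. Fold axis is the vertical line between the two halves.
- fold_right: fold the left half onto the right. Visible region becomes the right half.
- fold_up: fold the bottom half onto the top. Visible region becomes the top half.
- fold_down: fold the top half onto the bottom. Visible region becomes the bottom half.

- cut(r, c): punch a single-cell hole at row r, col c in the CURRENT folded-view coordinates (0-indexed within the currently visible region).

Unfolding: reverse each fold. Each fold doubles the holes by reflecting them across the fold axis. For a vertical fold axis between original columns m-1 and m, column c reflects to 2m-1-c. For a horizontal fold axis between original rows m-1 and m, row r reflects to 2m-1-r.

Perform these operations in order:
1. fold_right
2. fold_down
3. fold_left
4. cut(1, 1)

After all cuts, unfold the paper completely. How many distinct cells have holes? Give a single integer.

Op 1 fold_right: fold axis v@4; visible region now rows[0,4) x cols[4,8) = 4x4
Op 2 fold_down: fold axis h@2; visible region now rows[2,4) x cols[4,8) = 2x4
Op 3 fold_left: fold axis v@6; visible region now rows[2,4) x cols[4,6) = 2x2
Op 4 cut(1, 1): punch at orig (3,5); cuts so far [(3, 5)]; region rows[2,4) x cols[4,6) = 2x2
Unfold 1 (reflect across v@6): 2 holes -> [(3, 5), (3, 6)]
Unfold 2 (reflect across h@2): 4 holes -> [(0, 5), (0, 6), (3, 5), (3, 6)]
Unfold 3 (reflect across v@4): 8 holes -> [(0, 1), (0, 2), (0, 5), (0, 6), (3, 1), (3, 2), (3, 5), (3, 6)]

Answer: 8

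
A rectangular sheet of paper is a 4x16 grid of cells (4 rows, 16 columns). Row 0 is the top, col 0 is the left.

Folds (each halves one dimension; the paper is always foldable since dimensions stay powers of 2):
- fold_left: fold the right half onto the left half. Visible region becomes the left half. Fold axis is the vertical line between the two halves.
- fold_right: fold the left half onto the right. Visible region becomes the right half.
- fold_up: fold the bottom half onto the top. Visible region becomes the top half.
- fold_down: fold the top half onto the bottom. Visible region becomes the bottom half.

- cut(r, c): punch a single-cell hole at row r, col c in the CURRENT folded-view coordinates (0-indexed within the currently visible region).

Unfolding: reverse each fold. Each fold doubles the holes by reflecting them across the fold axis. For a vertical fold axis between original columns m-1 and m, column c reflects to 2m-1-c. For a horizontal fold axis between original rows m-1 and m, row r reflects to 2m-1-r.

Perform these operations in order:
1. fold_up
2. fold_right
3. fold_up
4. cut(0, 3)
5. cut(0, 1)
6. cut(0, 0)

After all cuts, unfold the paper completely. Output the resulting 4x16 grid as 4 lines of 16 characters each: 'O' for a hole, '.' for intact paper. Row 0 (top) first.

Answer: ....O.OOOO.O....
....O.OOOO.O....
....O.OOOO.O....
....O.OOOO.O....

Derivation:
Op 1 fold_up: fold axis h@2; visible region now rows[0,2) x cols[0,16) = 2x16
Op 2 fold_right: fold axis v@8; visible region now rows[0,2) x cols[8,16) = 2x8
Op 3 fold_up: fold axis h@1; visible region now rows[0,1) x cols[8,16) = 1x8
Op 4 cut(0, 3): punch at orig (0,11); cuts so far [(0, 11)]; region rows[0,1) x cols[8,16) = 1x8
Op 5 cut(0, 1): punch at orig (0,9); cuts so far [(0, 9), (0, 11)]; region rows[0,1) x cols[8,16) = 1x8
Op 6 cut(0, 0): punch at orig (0,8); cuts so far [(0, 8), (0, 9), (0, 11)]; region rows[0,1) x cols[8,16) = 1x8
Unfold 1 (reflect across h@1): 6 holes -> [(0, 8), (0, 9), (0, 11), (1, 8), (1, 9), (1, 11)]
Unfold 2 (reflect across v@8): 12 holes -> [(0, 4), (0, 6), (0, 7), (0, 8), (0, 9), (0, 11), (1, 4), (1, 6), (1, 7), (1, 8), (1, 9), (1, 11)]
Unfold 3 (reflect across h@2): 24 holes -> [(0, 4), (0, 6), (0, 7), (0, 8), (0, 9), (0, 11), (1, 4), (1, 6), (1, 7), (1, 8), (1, 9), (1, 11), (2, 4), (2, 6), (2, 7), (2, 8), (2, 9), (2, 11), (3, 4), (3, 6), (3, 7), (3, 8), (3, 9), (3, 11)]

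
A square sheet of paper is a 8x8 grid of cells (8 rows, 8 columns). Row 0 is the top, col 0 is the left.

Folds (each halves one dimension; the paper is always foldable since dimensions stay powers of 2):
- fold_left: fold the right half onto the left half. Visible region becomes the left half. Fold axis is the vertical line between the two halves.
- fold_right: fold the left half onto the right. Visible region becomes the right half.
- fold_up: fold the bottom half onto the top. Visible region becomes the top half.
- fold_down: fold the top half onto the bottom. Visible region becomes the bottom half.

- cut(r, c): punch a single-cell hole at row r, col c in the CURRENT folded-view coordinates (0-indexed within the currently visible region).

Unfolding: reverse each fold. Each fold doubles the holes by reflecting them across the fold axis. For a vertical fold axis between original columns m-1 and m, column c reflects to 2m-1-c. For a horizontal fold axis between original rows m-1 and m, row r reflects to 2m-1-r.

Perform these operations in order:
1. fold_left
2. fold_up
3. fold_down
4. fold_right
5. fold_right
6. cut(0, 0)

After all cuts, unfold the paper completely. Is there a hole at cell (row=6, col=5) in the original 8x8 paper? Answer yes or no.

Answer: yes

Derivation:
Op 1 fold_left: fold axis v@4; visible region now rows[0,8) x cols[0,4) = 8x4
Op 2 fold_up: fold axis h@4; visible region now rows[0,4) x cols[0,4) = 4x4
Op 3 fold_down: fold axis h@2; visible region now rows[2,4) x cols[0,4) = 2x4
Op 4 fold_right: fold axis v@2; visible region now rows[2,4) x cols[2,4) = 2x2
Op 5 fold_right: fold axis v@3; visible region now rows[2,4) x cols[3,4) = 2x1
Op 6 cut(0, 0): punch at orig (2,3); cuts so far [(2, 3)]; region rows[2,4) x cols[3,4) = 2x1
Unfold 1 (reflect across v@3): 2 holes -> [(2, 2), (2, 3)]
Unfold 2 (reflect across v@2): 4 holes -> [(2, 0), (2, 1), (2, 2), (2, 3)]
Unfold 3 (reflect across h@2): 8 holes -> [(1, 0), (1, 1), (1, 2), (1, 3), (2, 0), (2, 1), (2, 2), (2, 3)]
Unfold 4 (reflect across h@4): 16 holes -> [(1, 0), (1, 1), (1, 2), (1, 3), (2, 0), (2, 1), (2, 2), (2, 3), (5, 0), (5, 1), (5, 2), (5, 3), (6, 0), (6, 1), (6, 2), (6, 3)]
Unfold 5 (reflect across v@4): 32 holes -> [(1, 0), (1, 1), (1, 2), (1, 3), (1, 4), (1, 5), (1, 6), (1, 7), (2, 0), (2, 1), (2, 2), (2, 3), (2, 4), (2, 5), (2, 6), (2, 7), (5, 0), (5, 1), (5, 2), (5, 3), (5, 4), (5, 5), (5, 6), (5, 7), (6, 0), (6, 1), (6, 2), (6, 3), (6, 4), (6, 5), (6, 6), (6, 7)]
Holes: [(1, 0), (1, 1), (1, 2), (1, 3), (1, 4), (1, 5), (1, 6), (1, 7), (2, 0), (2, 1), (2, 2), (2, 3), (2, 4), (2, 5), (2, 6), (2, 7), (5, 0), (5, 1), (5, 2), (5, 3), (5, 4), (5, 5), (5, 6), (5, 7), (6, 0), (6, 1), (6, 2), (6, 3), (6, 4), (6, 5), (6, 6), (6, 7)]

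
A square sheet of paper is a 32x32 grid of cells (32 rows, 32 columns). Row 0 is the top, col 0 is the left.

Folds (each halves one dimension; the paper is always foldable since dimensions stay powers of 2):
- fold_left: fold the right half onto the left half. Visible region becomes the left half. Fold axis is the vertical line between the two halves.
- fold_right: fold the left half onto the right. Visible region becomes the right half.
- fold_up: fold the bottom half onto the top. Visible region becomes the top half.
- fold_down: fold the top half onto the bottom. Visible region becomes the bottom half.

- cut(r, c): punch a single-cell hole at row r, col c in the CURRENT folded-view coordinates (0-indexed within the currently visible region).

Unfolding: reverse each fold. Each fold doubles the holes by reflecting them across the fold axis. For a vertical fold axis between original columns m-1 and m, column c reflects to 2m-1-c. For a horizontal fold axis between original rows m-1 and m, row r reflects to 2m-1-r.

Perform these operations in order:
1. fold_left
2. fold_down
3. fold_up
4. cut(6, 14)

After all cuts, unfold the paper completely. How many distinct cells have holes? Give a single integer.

Op 1 fold_left: fold axis v@16; visible region now rows[0,32) x cols[0,16) = 32x16
Op 2 fold_down: fold axis h@16; visible region now rows[16,32) x cols[0,16) = 16x16
Op 3 fold_up: fold axis h@24; visible region now rows[16,24) x cols[0,16) = 8x16
Op 4 cut(6, 14): punch at orig (22,14); cuts so far [(22, 14)]; region rows[16,24) x cols[0,16) = 8x16
Unfold 1 (reflect across h@24): 2 holes -> [(22, 14), (25, 14)]
Unfold 2 (reflect across h@16): 4 holes -> [(6, 14), (9, 14), (22, 14), (25, 14)]
Unfold 3 (reflect across v@16): 8 holes -> [(6, 14), (6, 17), (9, 14), (9, 17), (22, 14), (22, 17), (25, 14), (25, 17)]

Answer: 8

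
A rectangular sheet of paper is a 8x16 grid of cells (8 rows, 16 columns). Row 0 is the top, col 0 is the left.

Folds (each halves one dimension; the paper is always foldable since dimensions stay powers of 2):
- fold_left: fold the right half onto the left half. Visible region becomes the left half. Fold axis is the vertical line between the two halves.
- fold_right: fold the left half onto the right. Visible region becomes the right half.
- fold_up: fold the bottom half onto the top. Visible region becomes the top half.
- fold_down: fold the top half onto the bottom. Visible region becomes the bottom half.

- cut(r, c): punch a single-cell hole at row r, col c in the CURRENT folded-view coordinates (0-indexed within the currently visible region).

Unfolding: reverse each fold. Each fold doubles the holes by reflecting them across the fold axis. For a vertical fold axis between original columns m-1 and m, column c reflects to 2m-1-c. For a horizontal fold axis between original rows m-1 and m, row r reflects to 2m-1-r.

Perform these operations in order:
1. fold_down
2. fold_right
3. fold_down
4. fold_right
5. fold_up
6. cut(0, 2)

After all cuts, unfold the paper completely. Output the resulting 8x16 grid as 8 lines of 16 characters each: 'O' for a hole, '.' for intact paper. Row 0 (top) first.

Op 1 fold_down: fold axis h@4; visible region now rows[4,8) x cols[0,16) = 4x16
Op 2 fold_right: fold axis v@8; visible region now rows[4,8) x cols[8,16) = 4x8
Op 3 fold_down: fold axis h@6; visible region now rows[6,8) x cols[8,16) = 2x8
Op 4 fold_right: fold axis v@12; visible region now rows[6,8) x cols[12,16) = 2x4
Op 5 fold_up: fold axis h@7; visible region now rows[6,7) x cols[12,16) = 1x4
Op 6 cut(0, 2): punch at orig (6,14); cuts so far [(6, 14)]; region rows[6,7) x cols[12,16) = 1x4
Unfold 1 (reflect across h@7): 2 holes -> [(6, 14), (7, 14)]
Unfold 2 (reflect across v@12): 4 holes -> [(6, 9), (6, 14), (7, 9), (7, 14)]
Unfold 3 (reflect across h@6): 8 holes -> [(4, 9), (4, 14), (5, 9), (5, 14), (6, 9), (6, 14), (7, 9), (7, 14)]
Unfold 4 (reflect across v@8): 16 holes -> [(4, 1), (4, 6), (4, 9), (4, 14), (5, 1), (5, 6), (5, 9), (5, 14), (6, 1), (6, 6), (6, 9), (6, 14), (7, 1), (7, 6), (7, 9), (7, 14)]
Unfold 5 (reflect across h@4): 32 holes -> [(0, 1), (0, 6), (0, 9), (0, 14), (1, 1), (1, 6), (1, 9), (1, 14), (2, 1), (2, 6), (2, 9), (2, 14), (3, 1), (3, 6), (3, 9), (3, 14), (4, 1), (4, 6), (4, 9), (4, 14), (5, 1), (5, 6), (5, 9), (5, 14), (6, 1), (6, 6), (6, 9), (6, 14), (7, 1), (7, 6), (7, 9), (7, 14)]

Answer: .O....O..O....O.
.O....O..O....O.
.O....O..O....O.
.O....O..O....O.
.O....O..O....O.
.O....O..O....O.
.O....O..O....O.
.O....O..O....O.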